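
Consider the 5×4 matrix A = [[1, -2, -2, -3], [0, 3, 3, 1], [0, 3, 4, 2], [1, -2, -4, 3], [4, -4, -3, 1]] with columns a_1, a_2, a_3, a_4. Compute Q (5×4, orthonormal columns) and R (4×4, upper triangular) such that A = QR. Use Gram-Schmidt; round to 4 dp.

e_1 = a_1/‖a_1‖ = (1, 0, 0, 1, 4)/4.2426 = (0.2357, 0.0000, 0.0000, 0.2357, 0.9428).
r_{12} = e_1·a_2 = -4.7140.
u_2 = a_2 + 4.7140·e_1 = (-0.8889, 3.0000, 3.0000, -0.8889, 0.4444).
‖u_2‖ = 4.4472, so e_2 = (-0.1999, 0.6746, 0.6746, -0.1999, 0.0999).
r_{13} = e_1·a_3 = -4.2426; r_{23} = e_2·a_3 = 5.6215.
u_3 = a_3 + 4.2426·e_1 − 5.6215·e_2 = (0.1236, -0.7921, 0.2079, -1.8764, 0.4382).
‖u_3‖ = 2.0973, so e_3 = (0.0589, -0.3777, 0.0991, -0.8947, 0.2089).
r_{14} = e_1·a_4 = 0.9428; r_{24} = e_2·a_4 = 2.1237; r_{34} = e_3·a_4 = -2.8313.
u_4 = a_4 − 0.9428·e_1 − 2.1237·e_2 + 2.8313·e_3 = (-2.6309, -1.5019, 0.8480, 0.6692, 0.4904).
‖u_4‖ = 3.2534, so e_4 = (-0.8087, -0.4616, 0.2607, 0.2057, 0.1507).

Q = [[0.2357, -0.1999, 0.0589, -0.8087], [0.0000, 0.6746, -0.3777, -0.4616], [0.0000, 0.6746, 0.0991, 0.2607], [0.2357, -0.1999, -0.8947, 0.2057], [0.9428, 0.0999, 0.2089, 0.1507]], R = [[4.2426, -4.7140, -4.2426, 0.9428], [0.0000, 4.4472, 5.6215, 2.1237], [0.0000, 0.0000, 2.0973, -2.8313], [0.0000, 0.0000, 0.0000, 3.2534]]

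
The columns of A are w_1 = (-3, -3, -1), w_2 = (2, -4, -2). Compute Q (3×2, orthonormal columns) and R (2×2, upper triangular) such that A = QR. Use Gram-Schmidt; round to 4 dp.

Q = [[-0.6882, 0.7184], [-0.6882, -0.6025], [-0.2294, -0.3476]], R = [[4.3589, 1.8353], [0.0000, 4.5422]]

w_1 = (-3, -3, -1); ‖w_1‖ = 4.3589, so q_1 = (-0.6882, -0.6882, -0.2294).
q_1·w_2 = (-0.6882)·2 + (-0.6882)·(-4) + (-0.2294)·(-2) = 1.8353.
u_2 = w_2 − 1.8353·q_1 = (3.2632, -2.7368, -1.5789).
‖u_2‖ = 4.5422, so q_2 = (0.7184, -0.6025, -0.3476).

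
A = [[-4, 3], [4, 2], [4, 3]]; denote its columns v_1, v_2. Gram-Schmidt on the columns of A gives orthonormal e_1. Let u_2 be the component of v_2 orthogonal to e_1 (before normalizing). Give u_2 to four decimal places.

e_1 = v_1/‖v_1‖ = (-4, 4, 4)/6.9282 = (-0.5774, 0.5774, 0.5774).
r_{12} = e_1·v_2 = 1.1547.
u_2 = v_2 − 1.1547·e_1 = (3.6667, 1.3333, 2.3333).

u_2 = (3.6667, 1.3333, 2.3333)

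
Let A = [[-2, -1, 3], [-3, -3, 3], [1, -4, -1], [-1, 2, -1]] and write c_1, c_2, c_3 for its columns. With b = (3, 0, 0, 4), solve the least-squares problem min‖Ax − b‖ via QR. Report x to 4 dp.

q_1 = c_1/‖c_1‖ = (-2, -3, 1, -1)/3.8730 = (-0.5164, -0.7746, 0.2582, -0.2582).
r_{12} = q_1·c_2 = 1.2910.
u_2 = c_2 − 1.2910·q_1 = (-0.3333, -2.0000, -4.3333, 2.3333).
‖u_2‖ = 5.3229, so q_2 = (-0.0626, -0.3757, -0.8141, 0.4384).
r_{13} = q_1·c_3 = -3.8730; r_{23} = q_2·c_3 = -0.9393.
u_3 = c_3 + 3.8730·q_1 + 0.9393·q_2 = (0.9412, -0.3529, -0.7647, -1.5882).
‖u_3‖ = 2.0292, so q_3 = (0.4638, -0.1739, -0.3769, -0.7827).
Qᵀb = (-2.5820, 1.5656, -1.7393).
Back-substitute: x_3 = -1.7393/2.0292 = -0.8571.
x_2 = (1.5656 + 0.9393·(-0.8571))/5.3229 = 0.1429.
x_1 = (-2.5820 − 1.2910·0.1429 + 3.8730·(-0.8571))/3.8730 = -1.5714.

x = (-1.5714, 0.1429, -0.8571)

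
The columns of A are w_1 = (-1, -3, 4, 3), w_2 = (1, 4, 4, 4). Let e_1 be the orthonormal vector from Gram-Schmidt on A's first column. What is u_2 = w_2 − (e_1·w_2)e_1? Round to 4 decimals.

w_1 = (-1, -3, 4, 3); ‖w_1‖ = 5.9161, so e_1 = (-0.1690, -0.5071, 0.6761, 0.5071).
e_1·w_2 = (-0.1690)·1 + (-0.5071)·4 + 0.6761·4 + 0.5071·4 = 2.5355.
u_2 = w_2 − 2.5355·e_1 = (1.4286, 5.2857, 2.2857, 2.7143).

u_2 = (1.4286, 5.2857, 2.2857, 2.7143)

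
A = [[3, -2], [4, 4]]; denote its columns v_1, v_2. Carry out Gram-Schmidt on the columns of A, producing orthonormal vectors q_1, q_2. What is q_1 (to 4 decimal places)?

q_1 = v_1/‖v_1‖ = (3, 4)/5.0000 = (0.6000, 0.8000).

q_1 = (0.6000, 0.8000)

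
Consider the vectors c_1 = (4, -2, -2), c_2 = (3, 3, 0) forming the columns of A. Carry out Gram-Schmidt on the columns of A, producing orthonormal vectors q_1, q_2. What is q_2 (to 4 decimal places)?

q_2 = (0.4924, 0.8616, 0.1231)

c_1 = (4, -2, -2); ‖c_1‖ = 4.8990, so q_1 = (0.8165, -0.4082, -0.4082).
q_1·c_2 = 0.8165·3 + (-0.4082)·3 + (-0.4082)·0 = 1.2247.
u_2 = c_2 − 1.2247·q_1 = (2.0000, 3.5000, 0.5000).
‖u_2‖ = 4.0620, so q_2 = (0.4924, 0.8616, 0.1231).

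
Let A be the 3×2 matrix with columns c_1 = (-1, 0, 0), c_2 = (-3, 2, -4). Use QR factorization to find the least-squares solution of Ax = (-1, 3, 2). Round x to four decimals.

c_1 = (-1, 0, 0); ‖c_1‖ = 1.0000, so e_1 = (-1.0000, 0.0000, 0.0000).
e_1·c_2 = (-1.0000)·(-3) + 0.0000·2 + 0.0000·(-4) = 3.0000.
u_2 = c_2 − 3.0000·e_1 = (0.0000, 2.0000, -4.0000).
‖u_2‖ = 4.4721, so e_2 = (0.0000, 0.4472, -0.8944).
Qᵀb = (1.0000, -0.4472).
Back-substitute: x_2 = -0.4472/4.4721 = -0.1000.
x_1 = (1.0000 − 3.0000·(-0.1000))/1.0000 = 1.3000.

x = (1.3000, -0.1000)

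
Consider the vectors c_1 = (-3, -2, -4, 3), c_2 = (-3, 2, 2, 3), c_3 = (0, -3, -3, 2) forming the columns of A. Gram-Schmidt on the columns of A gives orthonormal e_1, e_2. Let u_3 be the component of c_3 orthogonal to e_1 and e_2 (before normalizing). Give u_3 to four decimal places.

e_1 = c_1/‖c_1‖ = (-3, -2, -4, 3)/6.1644 = (-0.4867, -0.3244, -0.6489, 0.4867).
r_{12} = e_1·c_2 = 0.9733.
u_2 = c_2 − 0.9733·e_1 = (-2.5263, 2.3158, 2.6316, 2.5263).
‖u_2‖ = 5.0053, so e_2 = (-0.5047, 0.4627, 0.5258, 0.5047).
r_{13} = e_1·c_3 = 3.8933; r_{23} = e_2·c_3 = -1.9558.
u_3 = c_3 − 3.8933·e_1 + 1.9558·e_2 = (0.9076, -0.8319, 0.5546, 1.0924).

u_3 = (0.9076, -0.8319, 0.5546, 1.0924)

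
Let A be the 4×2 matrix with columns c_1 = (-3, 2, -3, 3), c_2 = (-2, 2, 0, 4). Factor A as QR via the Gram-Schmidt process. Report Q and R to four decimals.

Q = [[-0.5388, 0.0446], [0.3592, 0.2005], [-0.5388, 0.7352], [0.5388, 0.6460]], R = [[5.5678, 3.9513], [0.0000, 2.8960]]

q_1 = c_1/‖c_1‖ = (-3, 2, -3, 3)/5.5678 = (-0.5388, 0.3592, -0.5388, 0.5388).
r_{12} = q_1·c_2 = 3.9513.
u_2 = c_2 − 3.9513·q_1 = (0.1290, 0.5806, 2.1290, 1.8710).
‖u_2‖ = 2.8960, so q_2 = (0.0446, 0.2005, 0.7352, 0.6460).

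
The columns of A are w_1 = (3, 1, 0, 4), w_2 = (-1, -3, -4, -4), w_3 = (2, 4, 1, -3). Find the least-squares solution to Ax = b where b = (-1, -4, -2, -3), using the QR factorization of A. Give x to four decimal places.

x = (-0.2081, 0.6407, -0.2524)

e_1 = w_1/‖w_1‖ = (3, 1, 0, 4)/5.0990 = (0.5883, 0.1961, 0.0000, 0.7845).
r_{12} = e_1·w_2 = -4.3146.
u_2 = w_2 + 4.3146·e_1 = (1.5385, -2.1538, -4.0000, -0.6154).
‖u_2‖ = 4.8358, so e_2 = (0.3181, -0.4454, -0.8272, -0.1273).
r_{13} = e_1·w_3 = -0.3922; r_{23} = e_2·w_3 = -1.5907.
u_3 = w_3 + 0.3922·e_1 + 1.5907·e_2 = (2.7368, 3.3684, -0.3158, -2.8947).
‖u_3‖ = 5.2265, so e_3 = (0.5237, 0.6445, -0.0604, -0.5539).
Qᵀb = (-3.7262, 3.4996, -1.3192).
Back-substitute: x_3 = -1.3192/5.2265 = -0.2524.
x_2 = (3.4996 + 1.5907·(-0.2524))/4.8358 = 0.6407.
x_1 = (-3.7262 + 4.3146·0.6407 + 0.3922·(-0.2524))/5.0990 = -0.2081.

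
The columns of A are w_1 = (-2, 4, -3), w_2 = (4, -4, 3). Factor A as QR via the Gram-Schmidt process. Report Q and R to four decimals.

w_1 = (-2, 4, -3); ‖w_1‖ = 5.3852, so e_1 = (-0.3714, 0.7428, -0.5571).
e_1·w_2 = (-0.3714)·4 + 0.7428·(-4) + (-0.5571)·3 = -6.1279.
u_2 = w_2 + 6.1279·e_1 = (1.7241, 0.5517, -0.4138).
‖u_2‖ = 1.8570, so e_2 = (0.9285, 0.2971, -0.2228).

Q = [[-0.3714, 0.9285], [0.7428, 0.2971], [-0.5571, -0.2228]], R = [[5.3852, -6.1279], [0.0000, 1.8570]]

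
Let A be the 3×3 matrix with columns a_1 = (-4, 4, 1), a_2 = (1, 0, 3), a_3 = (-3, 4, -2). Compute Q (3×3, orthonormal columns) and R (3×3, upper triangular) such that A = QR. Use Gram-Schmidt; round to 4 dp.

a_1 = (-4, 4, 1); ‖a_1‖ = 5.7446, so q_1 = (-0.6963, 0.6963, 0.1741).
q_1·a_2 = (-0.6963)·1 + 0.6963·0 + 0.1741·3 = -0.1741.
u_2 = a_2 + 0.1741·q_1 = (0.8788, 0.1212, 3.0303).
‖u_2‖ = 3.1575, so q_2 = (0.2783, 0.0384, 0.9597).
q_1·a_3 = (-0.6963)·(-3) + 0.6963·4 + 0.1741·(-2) = 4.5260; q_2·a_3 = 0.2783·(-3) + 0.0384·4 + 0.9597·(-2) = -2.6008.
u_3 = a_3 − 4.5260·q_1 + 2.6008·q_2 = (0.8754, 0.9483, -0.2918).
‖u_3‖ = 1.3232, so q_3 = (0.6616, 0.7167, -0.2205).

Q = [[-0.6963, 0.2783, 0.6616], [0.6963, 0.0384, 0.7167], [0.1741, 0.9597, -0.2205]], R = [[5.7446, -0.1741, 4.5260], [0.0000, 3.1575, -2.6008], [0.0000, 0.0000, 1.3232]]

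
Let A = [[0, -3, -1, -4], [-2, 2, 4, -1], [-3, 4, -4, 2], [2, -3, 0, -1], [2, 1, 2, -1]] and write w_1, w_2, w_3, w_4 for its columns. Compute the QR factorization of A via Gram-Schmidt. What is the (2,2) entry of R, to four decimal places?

r_{22} = 4.4668

w_1 = (0, -2, -3, 2, 2); ‖w_1‖ = 4.5826, so e_1 = (0.0000, -0.4364, -0.6547, 0.4364, 0.4364).
e_1·w_2 = 0.0000·(-3) + (-0.4364)·2 + (-0.6547)·4 + 0.4364·(-3) + 0.4364·1 = -4.3644.
u_2 = w_2 + 4.3644·e_1 = (-3.0000, 0.0952, 1.1429, -1.0952, 2.9048).
r_{22} = ‖u_2‖ = 4.4668.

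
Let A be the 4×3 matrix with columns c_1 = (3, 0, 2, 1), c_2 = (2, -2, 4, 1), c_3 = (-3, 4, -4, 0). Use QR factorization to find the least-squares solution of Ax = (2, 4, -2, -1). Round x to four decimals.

x = (1.7333, -1.4000, 0.1333)

e_1 = c_1/‖c_1‖ = (3, 0, 2, 1)/3.7417 = (0.8018, 0.0000, 0.5345, 0.2673).
r_{12} = e_1·c_2 = 4.0089.
u_2 = c_2 − 4.0089·e_1 = (-1.2143, -2.0000, 1.8571, -0.0714).
‖u_2‖ = 2.9881, so e_2 = (-0.4064, -0.6693, 0.6215, -0.0239).
r_{13} = e_1·c_3 = -4.5434; r_{23} = e_2·c_3 = -3.9443.
u_3 = c_3 + 4.5434·e_1 + 3.9443·e_2 = (-0.9600, 1.3600, 0.8800, 1.1200).
‖u_3‖ = 2.1909, so e_3 = (-0.4382, 0.6208, 0.4017, 0.5112).
Qᵀb = (0.2673, -4.7092, 0.2921).
Back-substitute: x_3 = 0.2921/2.1909 = 0.1333.
x_2 = (-4.7092 + 3.9443·0.1333)/2.9881 = -1.4000.
x_1 = (0.2673 − 4.0089·(-1.4000) + 4.5434·0.1333)/3.7417 = 1.7333.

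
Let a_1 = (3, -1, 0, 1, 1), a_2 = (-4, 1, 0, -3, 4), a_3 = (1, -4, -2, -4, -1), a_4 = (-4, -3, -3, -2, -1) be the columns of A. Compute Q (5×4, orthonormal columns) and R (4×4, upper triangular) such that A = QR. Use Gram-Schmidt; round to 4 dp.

Q = [[0.8660, -0.1826, 0.0925, -0.3968], [-0.2887, 0.0000, -0.6257, -0.4568], [0.0000, 0.0000, -0.3265, -0.5227], [0.2887, -0.3651, -0.6583, 0.5807], [0.2887, 0.9129, -0.2448, 0.1529]], R = [[3.4641, -3.4641, 0.5774, -3.4641], [0.0000, 5.4772, 0.3651, 0.5477], [0.0000, 0.0000, 6.1264, 4.0480], [0.0000, 0.0000, 0.0000, 3.2115]]

a_1 = (3, -1, 0, 1, 1); ‖a_1‖ = 3.4641, so e_1 = (0.8660, -0.2887, 0.0000, 0.2887, 0.2887).
e_1·a_2 = 0.8660·(-4) + (-0.2887)·1 + 0.0000·0 + 0.2887·(-3) + 0.2887·4 = -3.4641.
u_2 = a_2 + 3.4641·e_1 = (-1.0000, 0.0000, 0.0000, -2.0000, 5.0000).
‖u_2‖ = 5.4772, so e_2 = (-0.1826, 0.0000, 0.0000, -0.3651, 0.9129).
e_1·a_3 = 0.8660·1 + (-0.2887)·(-4) + 0.0000·(-2) + 0.2887·(-4) + 0.2887·(-1) = 0.5774; e_2·a_3 = (-0.1826)·1 + (0.0000)·(-4) + 0.0000·(-2) + (-0.3651)·(-4) + 0.9129·(-1) = 0.3651.
u_3 = a_3 − 0.5774·e_1 − 0.3651·e_2 = (0.5667, -3.8333, -2.0000, -4.0333, -1.5000).
‖u_3‖ = 6.1264, so e_3 = (0.0925, -0.6257, -0.3265, -0.6583, -0.2448).
e_1·a_4 = 0.8660·(-4) + (-0.2887)·(-3) + 0.0000·(-3) + 0.2887·(-2) + 0.2887·(-1) = -3.4641; e_2·a_4 = (-0.1826)·(-4) + (0.0000)·(-3) + 0.0000·(-3) + (-0.3651)·(-2) + 0.9129·(-1) = 0.5477; e_3·a_4 = 0.0925·(-4) + (-0.6257)·(-3) + (-0.3265)·(-3) + (-0.6583)·(-2) + (-0.2448)·(-1) = 4.0480.
u_4 = a_4 + 3.4641·e_1 − 0.5477·e_2 − 4.0480·e_3 = (-1.2744, -1.4671, -1.6785, 1.8650, 0.4911).
‖u_4‖ = 3.2115, so e_4 = (-0.3968, -0.4568, -0.5227, 0.5807, 0.1529).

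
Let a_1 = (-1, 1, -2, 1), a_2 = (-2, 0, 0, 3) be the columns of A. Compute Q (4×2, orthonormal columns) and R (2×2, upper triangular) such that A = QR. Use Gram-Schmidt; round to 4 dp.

Q = [[-0.3780, -0.4187], [0.3780, -0.2326], [-0.7559, 0.4652], [0.3780, 0.7444]], R = [[2.6458, 1.8898], [0.0000, 3.0706]]

q_1 = a_1/‖a_1‖ = (-1, 1, -2, 1)/2.6458 = (-0.3780, 0.3780, -0.7559, 0.3780).
r_{12} = q_1·a_2 = 1.8898.
u_2 = a_2 − 1.8898·q_1 = (-1.2857, -0.7143, 1.4286, 2.2857).
‖u_2‖ = 3.0706, so q_2 = (-0.4187, -0.2326, 0.4652, 0.7444).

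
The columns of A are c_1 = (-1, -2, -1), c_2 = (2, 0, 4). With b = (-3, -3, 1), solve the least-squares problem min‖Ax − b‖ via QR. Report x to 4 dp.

c_1 = (-1, -2, -1); ‖c_1‖ = 2.4495, so e_1 = (-0.4082, -0.8165, -0.4082).
e_1·c_2 = (-0.4082)·2 + (-0.8165)·0 + (-0.4082)·4 = -2.4495.
u_2 = c_2 + 2.4495·e_1 = (1.0000, -2.0000, 3.0000).
‖u_2‖ = 3.7417, so e_2 = (0.2673, -0.5345, 0.8018).
Qᵀb = (3.2660, 1.6036).
Back-substitute: x_2 = 1.6036/3.7417 = 0.4286.
x_1 = (3.2660 + 2.4495·0.4286)/2.4495 = 1.7619.

x = (1.7619, 0.4286)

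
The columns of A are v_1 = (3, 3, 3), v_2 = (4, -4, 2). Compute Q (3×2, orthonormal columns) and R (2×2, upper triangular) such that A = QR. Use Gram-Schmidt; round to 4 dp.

q_1 = v_1/‖v_1‖ = (3, 3, 3)/5.1962 = (0.5774, 0.5774, 0.5774).
r_{12} = q_1·v_2 = 1.1547.
u_2 = v_2 − 1.1547·q_1 = (3.3333, -4.6667, 1.3333).
‖u_2‖ = 5.8878, so q_2 = (0.5661, -0.7926, 0.2265).

Q = [[0.5774, 0.5661], [0.5774, -0.7926], [0.5774, 0.2265]], R = [[5.1962, 1.1547], [0.0000, 5.8878]]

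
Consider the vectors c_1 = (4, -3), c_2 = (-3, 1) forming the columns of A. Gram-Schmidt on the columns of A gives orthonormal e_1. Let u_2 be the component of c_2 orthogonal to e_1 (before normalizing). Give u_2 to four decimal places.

u_2 = (-0.6000, -0.8000)

c_1 = (4, -3); ‖c_1‖ = 5.0000, so e_1 = (0.8000, -0.6000).
e_1·c_2 = 0.8000·(-3) + (-0.6000)·1 = -3.0000.
u_2 = c_2 + 3.0000·e_1 = (-0.6000, -0.8000).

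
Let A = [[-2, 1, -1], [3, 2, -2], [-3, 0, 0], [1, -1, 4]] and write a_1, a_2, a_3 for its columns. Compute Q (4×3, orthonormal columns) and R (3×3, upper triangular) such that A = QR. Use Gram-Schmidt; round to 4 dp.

Q = [[-0.4170, 0.5324, 0.3996], [0.6255, 0.6793, 0.2270], [-0.6255, 0.1652, 0.2452], [0.2085, -0.4773, 0.8536]], R = [[4.7958, 0.6255, 0.0000], [0.0000, 2.3683, -3.8002], [0.0000, 0.0000, 2.5609]]

a_1 = (-2, 3, -3, 1); ‖a_1‖ = 4.7958, so q_1 = (-0.4170, 0.6255, -0.6255, 0.2085).
q_1·a_2 = (-0.4170)·1 + 0.6255·2 + (-0.6255)·0 + 0.2085·(-1) = 0.6255.
u_2 = a_2 − 0.6255·q_1 = (1.2609, 1.6087, 0.3913, -1.1304).
‖u_2‖ = 2.3683, so q_2 = (0.5324, 0.6793, 0.1652, -0.4773).
q_1·a_3 = (-0.4170)·(-1) + 0.6255·(-2) + (-0.6255)·0 + 0.2085·4 = 0.0000; q_2·a_3 = 0.5324·(-1) + 0.6793·(-2) + 0.1652·0 + (-0.4773)·4 = -3.8002.
u_3 = a_3 + 0.0000·q_1 + 3.8002·q_2 = (1.0233, 0.5814, 0.6279, 2.1860).
‖u_3‖ = 2.5609, so q_3 = (0.3996, 0.2270, 0.2452, 0.8536).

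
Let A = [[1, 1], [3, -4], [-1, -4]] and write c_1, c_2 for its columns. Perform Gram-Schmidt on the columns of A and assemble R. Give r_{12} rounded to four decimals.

r_{12} = -2.1106

c_1 = (1, 3, -1); ‖c_1‖ = 3.3166, so e_1 = (0.3015, 0.9045, -0.3015).
r_{12} = e_1·c_2 = -2.1106.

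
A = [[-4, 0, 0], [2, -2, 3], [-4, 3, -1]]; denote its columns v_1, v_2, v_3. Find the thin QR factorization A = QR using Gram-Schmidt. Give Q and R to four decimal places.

Q = [[-0.6667, -0.7326, -0.1374], [0.3333, -0.4579, 0.8242], [-0.6667, 0.5037, 0.5494]], R = [[6.0000, -2.6667, 1.6667], [0.0000, 2.4267, -1.8773], [0.0000, 0.0000, 1.9230]]

e_1 = v_1/‖v_1‖ = (-4, 2, -4)/6.0000 = (-0.6667, 0.3333, -0.6667).
r_{12} = e_1·v_2 = -2.6667.
u_2 = v_2 + 2.6667·e_1 = (-1.7778, -1.1111, 1.2222).
‖u_2‖ = 2.4267, so e_2 = (-0.7326, -0.4579, 0.5037).
r_{13} = e_1·v_3 = 1.6667; r_{23} = e_2·v_3 = -1.8773.
u_3 = v_3 − 1.6667·e_1 + 1.8773·e_2 = (-0.2642, 1.5849, 1.0566).
‖u_3‖ = 1.9230, so e_3 = (-0.1374, 0.8242, 0.5494).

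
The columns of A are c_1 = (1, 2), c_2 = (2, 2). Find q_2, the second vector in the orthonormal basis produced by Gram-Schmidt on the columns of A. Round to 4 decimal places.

c_1 = (1, 2); ‖c_1‖ = 2.2361, so q_1 = (0.4472, 0.8944).
q_1·c_2 = 0.4472·2 + 0.8944·2 = 2.6833.
u_2 = c_2 − 2.6833·q_1 = (0.8000, -0.4000).
‖u_2‖ = 0.8944, so q_2 = (0.8944, -0.4472).

q_2 = (0.8944, -0.4472)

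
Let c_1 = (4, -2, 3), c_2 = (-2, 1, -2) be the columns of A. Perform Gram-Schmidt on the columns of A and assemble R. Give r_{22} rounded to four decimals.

c_1 = (4, -2, 3); ‖c_1‖ = 5.3852, so q_1 = (0.7428, -0.3714, 0.5571).
q_1·c_2 = 0.7428·(-2) + (-0.3714)·1 + 0.5571·(-2) = -2.9711.
u_2 = c_2 + 2.9711·q_1 = (0.2069, -0.1034, -0.3448).
r_{22} = ‖u_2‖ = 0.4152.

r_{22} = 0.4152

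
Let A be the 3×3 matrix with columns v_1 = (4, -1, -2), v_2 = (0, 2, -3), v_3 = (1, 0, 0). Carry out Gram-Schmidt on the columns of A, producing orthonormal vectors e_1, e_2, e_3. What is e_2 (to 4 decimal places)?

e_2 = (-0.2178, 0.6262, -0.7487)

v_1 = (4, -1, -2); ‖v_1‖ = 4.5826, so e_1 = (0.8729, -0.2182, -0.4364).
e_1·v_2 = 0.8729·0 + (-0.2182)·2 + (-0.4364)·(-3) = 0.8729.
u_2 = v_2 − 0.8729·e_1 = (-0.7619, 2.1905, -2.6190).
‖u_2‖ = 3.4983, so e_2 = (-0.2178, 0.6262, -0.7487).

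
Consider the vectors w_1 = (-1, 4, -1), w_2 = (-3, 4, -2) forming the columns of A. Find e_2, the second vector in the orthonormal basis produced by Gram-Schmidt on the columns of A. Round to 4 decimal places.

w_1 = (-1, 4, -1); ‖w_1‖ = 4.2426, so e_1 = (-0.2357, 0.9428, -0.2357).
e_1·w_2 = (-0.2357)·(-3) + 0.9428·4 + (-0.2357)·(-2) = 4.9497.
u_2 = w_2 − 4.9497·e_1 = (-1.8333, -0.6667, -0.8333).
‖u_2‖ = 2.1213, so e_2 = (-0.8642, -0.3143, -0.3928).

e_2 = (-0.8642, -0.3143, -0.3928)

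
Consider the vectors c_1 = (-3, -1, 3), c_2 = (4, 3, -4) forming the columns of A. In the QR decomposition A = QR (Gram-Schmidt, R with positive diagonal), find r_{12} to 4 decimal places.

e_1 = c_1/‖c_1‖ = (-3, -1, 3)/4.3589 = (-0.6882, -0.2294, 0.6882).
r_{12} = e_1·c_2 = -6.1942.

r_{12} = -6.1942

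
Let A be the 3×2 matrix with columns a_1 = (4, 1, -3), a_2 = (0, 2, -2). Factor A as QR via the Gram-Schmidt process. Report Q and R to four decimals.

Q = [[0.7845, -0.5230], [0.1961, 0.7191], [-0.5883, -0.4576]], R = [[5.0990, 1.5689], [0.0000, 2.3534]]

a_1 = (4, 1, -3); ‖a_1‖ = 5.0990, so e_1 = (0.7845, 0.1961, -0.5883).
e_1·a_2 = 0.7845·0 + 0.1961·2 + (-0.5883)·(-2) = 1.5689.
u_2 = a_2 − 1.5689·e_1 = (-1.2308, 1.6923, -1.0769).
‖u_2‖ = 2.3534, so e_2 = (-0.5230, 0.7191, -0.4576).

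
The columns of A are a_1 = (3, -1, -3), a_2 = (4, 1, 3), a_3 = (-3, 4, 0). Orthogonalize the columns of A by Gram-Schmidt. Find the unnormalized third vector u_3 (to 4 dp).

u_3 = (0.0000, 3.6000, -1.2000)

e_1 = a_1/‖a_1‖ = (3, -1, -3)/4.3589 = (0.6882, -0.2294, -0.6882).
r_{12} = e_1·a_2 = 0.4588.
u_2 = a_2 − 0.4588·e_1 = (3.6842, 1.1053, 3.3158).
‖u_2‖ = 5.0783, so e_2 = (0.7255, 0.2176, 0.6529).
r_{13} = e_1·a_3 = -2.9824; r_{23} = e_2·a_3 = -1.3059.
u_3 = a_3 + 2.9824·e_1 + 1.3059·e_2 = (0.0000, 3.6000, -1.2000).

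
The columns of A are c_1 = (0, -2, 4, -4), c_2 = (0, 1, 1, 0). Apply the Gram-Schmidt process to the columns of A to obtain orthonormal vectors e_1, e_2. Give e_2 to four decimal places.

e_2 = (0.0000, 0.8085, 0.5659, 0.1617)

c_1 = (0, -2, 4, -4); ‖c_1‖ = 6.0000, so e_1 = (0.0000, -0.3333, 0.6667, -0.6667).
e_1·c_2 = 0.0000·0 + (-0.3333)·1 + 0.6667·1 + (-0.6667)·0 = 0.3333.
u_2 = c_2 − 0.3333·e_1 = (0.0000, 1.1111, 0.7778, 0.2222).
‖u_2‖ = 1.3744, so e_2 = (0.0000, 0.8085, 0.5659, 0.1617).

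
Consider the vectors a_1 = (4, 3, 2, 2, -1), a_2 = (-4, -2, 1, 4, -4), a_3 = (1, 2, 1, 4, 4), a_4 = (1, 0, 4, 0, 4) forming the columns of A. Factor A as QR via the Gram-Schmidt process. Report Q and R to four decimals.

Q = [[0.6860, -0.4278, -0.1956, -0.0478], [0.5145, -0.1810, 0.0920, -0.3117], [0.3430, 0.2057, 0.0276, 0.8985], [0.3430, 0.6253, 0.6074, -0.2425], [-0.1715, -0.5924, 0.7639, 0.1857]], R = [[5.8310, -1.3720, 2.7440, 1.3720], [0.0000, 7.1497, -0.4525, -1.9746], [0.0000, 0.0000, 5.5014, 2.9705], [0.0000, 0.0000, 0.0000, 4.2889]]

a_1 = (4, 3, 2, 2, -1); ‖a_1‖ = 5.8310, so e_1 = (0.6860, 0.5145, 0.3430, 0.3430, -0.1715).
e_1·a_2 = 0.6860·(-4) + 0.5145·(-2) + 0.3430·1 + 0.3430·4 + (-0.1715)·(-4) = -1.3720.
u_2 = a_2 + 1.3720·e_1 = (-3.0588, -1.2941, 1.4706, 4.4706, -4.2353).
‖u_2‖ = 7.1497, so e_2 = (-0.4278, -0.1810, 0.2057, 0.6253, -0.5924).
e_1·a_3 = 0.6860·1 + 0.5145·2 + 0.3430·1 + 0.3430·4 + (-0.1715)·4 = 2.7440; e_2·a_3 = (-0.4278)·1 + (-0.1810)·2 + 0.2057·1 + 0.6253·4 + (-0.5924)·4 = -0.4525.
u_3 = a_3 − 2.7440·e_1 + 0.4525·e_2 = (-1.0759, 0.5063, 0.1519, 3.3418, 4.2025).
‖u_3‖ = 5.5014, so e_3 = (-0.1956, 0.0920, 0.0276, 0.6074, 0.7639).
e_1·a_4 = 0.6860·1 + 0.5145·0 + 0.3430·4 + 0.3430·0 + (-0.1715)·4 = 1.3720; e_2·a_4 = (-0.4278)·1 + (-0.1810)·0 + 0.2057·4 + 0.6253·0 + (-0.5924)·4 = -1.9746; e_3·a_4 = (-0.1956)·1 + 0.0920·0 + 0.0276·4 + 0.6074·0 + 0.7639·4 = 2.9705.
u_4 = a_4 − 1.3720·e_1 + 1.9746·e_2 − 2.9705·e_3 = (-0.2050, -1.3367, 3.8535, -1.0403, 0.7965).
‖u_4‖ = 4.2889, so e_4 = (-0.0478, -0.3117, 0.8985, -0.2425, 0.1857).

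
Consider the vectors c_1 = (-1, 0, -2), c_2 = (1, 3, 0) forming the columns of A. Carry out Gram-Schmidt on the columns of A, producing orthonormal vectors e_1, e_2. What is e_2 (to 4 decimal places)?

e_2 = (0.2556, 0.9583, -0.1278)

c_1 = (-1, 0, -2); ‖c_1‖ = 2.2361, so e_1 = (-0.4472, 0.0000, -0.8944).
e_1·c_2 = (-0.4472)·1 + 0.0000·3 + (-0.8944)·0 = -0.4472.
u_2 = c_2 + 0.4472·e_1 = (0.8000, 3.0000, -0.4000).
‖u_2‖ = 3.1305, so e_2 = (0.2556, 0.9583, -0.1278).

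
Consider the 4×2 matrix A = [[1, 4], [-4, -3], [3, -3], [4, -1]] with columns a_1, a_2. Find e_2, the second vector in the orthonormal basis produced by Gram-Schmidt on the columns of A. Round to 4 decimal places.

e_1 = a_1/‖a_1‖ = (1, -4, 3, 4)/6.4807 = (0.1543, -0.6172, 0.4629, 0.6172).
r_{12} = e_1·a_2 = 0.4629.
u_2 = a_2 − 0.4629·e_1 = (3.9286, -2.7143, -3.2143, -1.2857).
‖u_2‖ = 5.8979, so e_2 = (0.6661, -0.4602, -0.5450, -0.2180).

e_2 = (0.6661, -0.4602, -0.5450, -0.2180)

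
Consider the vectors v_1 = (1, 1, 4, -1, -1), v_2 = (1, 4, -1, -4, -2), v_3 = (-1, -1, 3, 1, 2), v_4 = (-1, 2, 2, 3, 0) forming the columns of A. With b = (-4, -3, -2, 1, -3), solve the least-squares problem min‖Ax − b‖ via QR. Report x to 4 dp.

x = (-0.1326, -0.6428, -0.8339, -0.0018)

v_1 = (1, 1, 4, -1, -1); ‖v_1‖ = 4.4721, so e_1 = (0.2236, 0.2236, 0.8944, -0.2236, -0.2236).
e_1·v_2 = 0.2236·1 + 0.2236·4 + 0.8944·(-1) + (-0.2236)·(-4) + (-0.2236)·(-2) = 1.5652.
u_2 = v_2 − 1.5652·e_1 = (0.6500, 3.6500, -2.4000, -3.6500, -1.6500).
‖u_2‖ = 5.9624, so e_2 = (0.1090, 0.6122, -0.4025, -0.6122, -0.2767).
e_1·v_3 = 0.2236·(-1) + 0.2236·(-1) + 0.8944·3 + (-0.2236)·1 + (-0.2236)·2 = 1.5652; e_2·v_3 = 0.1090·(-1) + 0.6122·(-1) + (-0.4025)·3 + (-0.6122)·1 + (-0.2767)·2 = -3.0944.
u_3 = v_3 − 1.5652·e_1 + 3.0944·e_2 = (-1.0127, 0.5443, 0.3544, -0.5443, 1.4937).
‖u_3‖ = 1.9937, so e_3 = (-0.5079, 0.2730, 0.1778, -0.2730, 0.7492).
e_1·v_4 = 0.2236·(-1) + 0.2236·2 + 0.8944·2 + (-0.2236)·3 + (-0.2236)·0 = 1.3416; e_2·v_4 = 0.1090·(-1) + 0.6122·2 + (-0.4025)·2 + (-0.6122)·3 + (-0.2767)·0 = -1.5262; e_3·v_4 = (-0.5079)·(-1) + 0.2730·2 + 0.1778·2 + (-0.2730)·3 + 0.7492·0 = 0.5905.
u_4 = v_4 − 1.3416·e_1 + 1.5262·e_2 − 0.5905·e_3 = (-0.8337, 2.4731, 0.0807, 2.5269, -0.5648).
‖u_4‖ = 3.6772, so e_4 = (-0.2267, 0.6725, 0.0219, 0.6872, -0.1536).
Qᵀb = (-2.9069, -1.2495, -1.6635, -0.0067).
Back-substitute: x_4 = -0.0067/3.6772 = -0.0018.
x_3 = (-1.6635 − 0.5905·(-0.0018))/1.9937 = -0.8339.
x_2 = (-1.2495 + 3.0944·(-0.8339) + 1.5262·(-0.0018))/5.9624 = -0.6428.
x_1 = (-2.9069 − 1.5652·(-0.6428) − 1.5652·(-0.8339) − 1.3416·(-0.0018))/4.4721 = -0.1326.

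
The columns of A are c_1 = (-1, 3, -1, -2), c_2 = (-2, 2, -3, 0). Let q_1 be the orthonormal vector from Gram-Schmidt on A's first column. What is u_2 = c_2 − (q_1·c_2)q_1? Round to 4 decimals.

c_1 = (-1, 3, -1, -2); ‖c_1‖ = 3.8730, so q_1 = (-0.2582, 0.7746, -0.2582, -0.5164).
q_1·c_2 = (-0.2582)·(-2) + 0.7746·2 + (-0.2582)·(-3) + (-0.5164)·0 = 2.8402.
u_2 = c_2 − 2.8402·q_1 = (-1.2667, -0.2000, -2.2667, 1.4667).

u_2 = (-1.2667, -0.2000, -2.2667, 1.4667)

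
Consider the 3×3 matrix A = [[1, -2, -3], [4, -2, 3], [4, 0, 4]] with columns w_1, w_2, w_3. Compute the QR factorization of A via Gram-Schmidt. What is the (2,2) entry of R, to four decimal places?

r_{22} = 2.2293

w_1 = (1, 4, 4); ‖w_1‖ = 5.7446, so e_1 = (0.1741, 0.6963, 0.6963).
e_1·w_2 = 0.1741·(-2) + 0.6963·(-2) + 0.6963·0 = -1.7408.
u_2 = w_2 + 1.7408·e_1 = (-1.6970, -0.7879, 1.2121).
r_{22} = ‖u_2‖ = 2.2293.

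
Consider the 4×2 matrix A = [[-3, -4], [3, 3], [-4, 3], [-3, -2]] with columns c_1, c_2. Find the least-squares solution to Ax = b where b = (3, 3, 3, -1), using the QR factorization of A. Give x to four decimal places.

c_1 = (-3, 3, -4, -3); ‖c_1‖ = 6.5574, so q_1 = (-0.4575, 0.4575, -0.6100, -0.4575).
q_1·c_2 = (-0.4575)·(-4) + 0.4575·3 + (-0.6100)·3 + (-0.4575)·(-2) = 2.2875.
u_2 = c_2 − 2.2875·q_1 = (-2.9535, 1.9535, 4.3953, -0.9535).
‖u_2‖ = 5.7243, so q_2 = (-0.5160, 0.3413, 0.7678, -0.1666).
Qᵀb = (-1.3725, 1.9460).
Back-substitute: x_2 = 1.9460/5.7243 = 0.3400.
x_1 = (-1.3725 − 2.2875·0.3400)/6.5574 = -0.3279.

x = (-0.3279, 0.3400)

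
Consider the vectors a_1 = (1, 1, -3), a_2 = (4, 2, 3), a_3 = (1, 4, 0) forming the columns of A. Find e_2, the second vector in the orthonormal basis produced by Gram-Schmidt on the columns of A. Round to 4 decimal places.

a_1 = (1, 1, -3); ‖a_1‖ = 3.3166, so e_1 = (0.3015, 0.3015, -0.9045).
e_1·a_2 = 0.3015·4 + 0.3015·2 + (-0.9045)·3 = -0.9045.
u_2 = a_2 + 0.9045·e_1 = (4.2727, 2.2727, 2.1818).
‖u_2‖ = 5.3087, so e_2 = (0.8049, 0.4281, 0.4110).

e_2 = (0.8049, 0.4281, 0.4110)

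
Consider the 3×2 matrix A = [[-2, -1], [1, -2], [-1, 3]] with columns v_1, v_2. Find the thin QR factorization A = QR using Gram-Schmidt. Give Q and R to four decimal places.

Q = [[-0.8165, -0.5657], [0.4082, -0.4243], [-0.4082, 0.7071]], R = [[2.4495, -1.2247], [0.0000, 3.5355]]

v_1 = (-2, 1, -1); ‖v_1‖ = 2.4495, so e_1 = (-0.8165, 0.4082, -0.4082).
e_1·v_2 = (-0.8165)·(-1) + 0.4082·(-2) + (-0.4082)·3 = -1.2247.
u_2 = v_2 + 1.2247·e_1 = (-2.0000, -1.5000, 2.5000).
‖u_2‖ = 3.5355, so e_2 = (-0.5657, -0.4243, 0.7071).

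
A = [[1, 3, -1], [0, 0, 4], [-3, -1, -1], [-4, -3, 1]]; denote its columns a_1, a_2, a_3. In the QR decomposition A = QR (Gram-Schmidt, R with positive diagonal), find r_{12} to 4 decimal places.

r_{12} = 3.5301

a_1 = (1, 0, -3, -4); ‖a_1‖ = 5.0990, so q_1 = (0.1961, 0.0000, -0.5883, -0.7845).
r_{12} = q_1·a_2 = 3.5301.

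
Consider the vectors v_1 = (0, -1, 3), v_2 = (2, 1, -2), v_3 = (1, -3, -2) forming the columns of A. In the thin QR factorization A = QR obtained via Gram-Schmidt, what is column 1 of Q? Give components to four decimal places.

v_1 = (0, -1, 3); ‖v_1‖ = 3.1623, so q_1 = (0.0000, -0.3162, 0.9487).

q_1 = (0.0000, -0.3162, 0.9487)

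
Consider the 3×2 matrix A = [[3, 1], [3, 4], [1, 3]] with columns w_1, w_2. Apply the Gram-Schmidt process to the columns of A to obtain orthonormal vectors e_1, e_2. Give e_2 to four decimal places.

w_1 = (3, 3, 1); ‖w_1‖ = 4.3589, so e_1 = (0.6882, 0.6882, 0.2294).
e_1·w_2 = 0.6882·1 + 0.6882·4 + 0.2294·3 = 4.1295.
u_2 = w_2 − 4.1295·e_1 = (-1.8421, 1.1579, 2.0526).
‖u_2‖ = 2.9912, so e_2 = (-0.6158, 0.3871, 0.6862).

e_2 = (-0.6158, 0.3871, 0.6862)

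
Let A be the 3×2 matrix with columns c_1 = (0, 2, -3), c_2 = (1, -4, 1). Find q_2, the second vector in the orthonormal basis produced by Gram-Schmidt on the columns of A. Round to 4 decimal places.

c_1 = (0, 2, -3); ‖c_1‖ = 3.6056, so q_1 = (0.0000, 0.5547, -0.8321).
q_1·c_2 = 0.0000·1 + 0.5547·(-4) + (-0.8321)·1 = -3.0509.
u_2 = c_2 + 3.0509·q_1 = (1.0000, -2.3077, -1.5385).
‖u_2‖ = 2.9483, so q_2 = (0.3392, -0.7827, -0.5218).

q_2 = (0.3392, -0.7827, -0.5218)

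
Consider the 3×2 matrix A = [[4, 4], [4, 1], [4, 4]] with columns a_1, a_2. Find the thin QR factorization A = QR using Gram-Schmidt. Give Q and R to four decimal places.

a_1 = (4, 4, 4); ‖a_1‖ = 6.9282, so q_1 = (0.5774, 0.5774, 0.5774).
q_1·a_2 = 0.5774·4 + 0.5774·1 + 0.5774·4 = 5.1962.
u_2 = a_2 − 5.1962·q_1 = (1.0000, -2.0000, 1.0000).
‖u_2‖ = 2.4495, so q_2 = (0.4082, -0.8165, 0.4082).

Q = [[0.5774, 0.4082], [0.5774, -0.8165], [0.5774, 0.4082]], R = [[6.9282, 5.1962], [0.0000, 2.4495]]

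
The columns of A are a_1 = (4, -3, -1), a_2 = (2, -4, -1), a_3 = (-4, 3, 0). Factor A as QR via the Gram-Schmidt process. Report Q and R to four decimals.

a_1 = (4, -3, -1); ‖a_1‖ = 5.0990, so q_1 = (0.7845, -0.5883, -0.1961).
q_1·a_2 = 0.7845·2 + (-0.5883)·(-4) + (-0.1961)·(-1) = 4.1184.
u_2 = a_2 − 4.1184·q_1 = (-1.2308, -1.5769, -0.1923).
‖u_2‖ = 2.0096, so q_2 = (-0.6124, -0.7847, -0.0957).
q_1·a_3 = 0.7845·(-4) + (-0.5883)·3 + (-0.1961)·0 = -4.9029; q_2·a_3 = (-0.6124)·(-4) + (-0.7847)·3 + (-0.0957)·0 = 0.0957.
u_3 = a_3 + 4.9029·q_1 − 0.0957·q_2 = (-0.0952, 0.1905, -0.9524).
‖u_3‖ = 0.9759, so q_3 = (-0.0976, 0.1952, -0.9759).

Q = [[0.7845, -0.6124, -0.0976], [-0.5883, -0.7847, 0.1952], [-0.1961, -0.0957, -0.9759]], R = [[5.0990, 4.1184, -4.9029], [0.0000, 2.0096, 0.0957], [0.0000, 0.0000, 0.9759]]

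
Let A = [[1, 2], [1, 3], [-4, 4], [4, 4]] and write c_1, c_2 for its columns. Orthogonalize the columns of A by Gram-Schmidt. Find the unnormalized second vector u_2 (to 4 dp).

c_1 = (1, 1, -4, 4); ‖c_1‖ = 5.8310, so e_1 = (0.1715, 0.1715, -0.6860, 0.6860).
e_1·c_2 = 0.1715·2 + 0.1715·3 + (-0.6860)·4 + 0.6860·4 = 0.8575.
u_2 = c_2 − 0.8575·e_1 = (1.8529, 2.8529, 4.5882, 3.4118).

u_2 = (1.8529, 2.8529, 4.5882, 3.4118)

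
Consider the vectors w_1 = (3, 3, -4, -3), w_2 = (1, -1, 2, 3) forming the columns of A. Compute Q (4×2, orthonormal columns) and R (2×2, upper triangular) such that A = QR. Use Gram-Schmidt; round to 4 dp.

w_1 = (3, 3, -4, -3); ‖w_1‖ = 6.5574, so e_1 = (0.4575, 0.4575, -0.6100, -0.4575).
e_1·w_2 = 0.4575·1 + 0.4575·(-1) + (-0.6100)·2 + (-0.4575)·3 = -2.5925.
u_2 = w_2 + 2.5925·e_1 = (2.1860, 0.1860, 0.4186, 1.8140).
‖u_2‖ = 2.8773, so e_2 = (0.7597, 0.0647, 0.1455, 0.6304).

Q = [[0.4575, 0.7597], [0.4575, 0.0647], [-0.6100, 0.1455], [-0.4575, 0.6304]], R = [[6.5574, -2.5925], [0.0000, 2.8773]]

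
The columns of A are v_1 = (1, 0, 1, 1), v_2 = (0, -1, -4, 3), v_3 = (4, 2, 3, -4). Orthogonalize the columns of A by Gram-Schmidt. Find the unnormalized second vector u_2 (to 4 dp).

u_2 = (0.3333, -1.0000, -3.6667, 3.3333)

v_1 = (1, 0, 1, 1); ‖v_1‖ = 1.7321, so e_1 = (0.5774, 0.0000, 0.5774, 0.5774).
e_1·v_2 = 0.5774·0 + 0.0000·(-1) + 0.5774·(-4) + 0.5774·3 = -0.5774.
u_2 = v_2 + 0.5774·e_1 = (0.3333, -1.0000, -3.6667, 3.3333).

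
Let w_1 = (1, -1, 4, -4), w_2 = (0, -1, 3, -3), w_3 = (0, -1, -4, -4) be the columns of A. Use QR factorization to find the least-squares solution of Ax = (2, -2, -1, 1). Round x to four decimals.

x = (1.1652, -1.7478, 0.0783)

w_1 = (1, -1, 4, -4); ‖w_1‖ = 5.8310, so q_1 = (0.1715, -0.1715, 0.6860, -0.6860).
q_1·w_2 = 0.1715·0 + (-0.1715)·(-1) + 0.6860·3 + (-0.6860)·(-3) = 4.2875.
u_2 = w_2 − 4.2875·q_1 = (-0.7353, -0.2647, 0.0588, -0.0588).
‖u_2‖ = 0.7859, so q_2 = (-0.9356, -0.3368, 0.0748, -0.0748).
q_1·w_3 = 0.1715·0 + (-0.1715)·(-1) + 0.6860·(-4) + (-0.6860)·(-4) = 0.1715; q_2·w_3 = (-0.9356)·0 + (-0.3368)·(-1) + 0.0748·(-4) + (-0.0748)·(-4) = 0.3368.
u_3 = w_3 − 0.1715·q_1 − 0.3368·q_2 = (0.2857, -0.8571, -4.1429, -3.8571).
‖u_3‖ = 5.7321, so q_3 = (0.0498, -0.1495, -0.7227, -0.6729).
Qᵀb = (-0.6860, -1.3473, 0.4486).
Back-substitute: x_3 = 0.4486/5.7321 = 0.0783.
x_2 = (-1.3473 − 0.3368·0.0783)/0.7859 = -1.7478.
x_1 = (-0.6860 − 4.2875·(-1.7478) − 0.1715·0.0783)/5.8310 = 1.1652.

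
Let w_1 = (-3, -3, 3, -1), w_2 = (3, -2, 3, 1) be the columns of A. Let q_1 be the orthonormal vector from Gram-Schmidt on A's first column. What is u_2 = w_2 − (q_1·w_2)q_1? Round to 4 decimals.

u_2 = (3.5357, -1.4643, 2.4643, 1.1786)

q_1 = w_1/‖w_1‖ = (-3, -3, 3, -1)/5.2915 = (-0.5669, -0.5669, 0.5669, -0.1890).
r_{12} = q_1·w_2 = 0.9449.
u_2 = w_2 − 0.9449·q_1 = (3.5357, -1.4643, 2.4643, 1.1786).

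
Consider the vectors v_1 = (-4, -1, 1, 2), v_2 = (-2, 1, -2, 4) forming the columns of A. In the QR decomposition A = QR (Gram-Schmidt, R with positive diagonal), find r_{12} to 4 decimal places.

v_1 = (-4, -1, 1, 2); ‖v_1‖ = 4.6904, so q_1 = (-0.8528, -0.2132, 0.2132, 0.4264).
r_{12} = q_1·v_2 = 2.7716.

r_{12} = 2.7716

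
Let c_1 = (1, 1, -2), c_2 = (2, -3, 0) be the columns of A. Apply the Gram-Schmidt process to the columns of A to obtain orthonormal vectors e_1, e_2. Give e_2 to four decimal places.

e_2 = (0.6048, -0.7909, -0.0930)

e_1 = c_1/‖c_1‖ = (1, 1, -2)/2.4495 = (0.4082, 0.4082, -0.8165).
r_{12} = e_1·c_2 = -0.4082.
u_2 = c_2 + 0.4082·e_1 = (2.1667, -2.8333, -0.3333).
‖u_2‖ = 3.5824, so e_2 = (0.6048, -0.7909, -0.0930).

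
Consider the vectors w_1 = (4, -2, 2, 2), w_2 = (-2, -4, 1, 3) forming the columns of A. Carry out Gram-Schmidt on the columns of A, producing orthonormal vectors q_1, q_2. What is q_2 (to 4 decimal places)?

q_2 = (-0.5970, -0.6513, 0.0814, 0.4613)

w_1 = (4, -2, 2, 2); ‖w_1‖ = 5.2915, so q_1 = (0.7559, -0.3780, 0.3780, 0.3780).
q_1·w_2 = 0.7559·(-2) + (-0.3780)·(-4) + 0.3780·1 + 0.3780·3 = 1.5119.
u_2 = w_2 − 1.5119·q_1 = (-3.1429, -3.4286, 0.4286, 2.4286).
‖u_2‖ = 5.2644, so q_2 = (-0.5970, -0.6513, 0.0814, 0.4613).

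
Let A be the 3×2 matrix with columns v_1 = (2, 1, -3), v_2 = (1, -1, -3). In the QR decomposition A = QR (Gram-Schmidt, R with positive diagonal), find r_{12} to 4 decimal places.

r_{12} = 2.6726

e_1 = v_1/‖v_1‖ = (2, 1, -3)/3.7417 = (0.5345, 0.2673, -0.8018).
r_{12} = e_1·v_2 = 2.6726.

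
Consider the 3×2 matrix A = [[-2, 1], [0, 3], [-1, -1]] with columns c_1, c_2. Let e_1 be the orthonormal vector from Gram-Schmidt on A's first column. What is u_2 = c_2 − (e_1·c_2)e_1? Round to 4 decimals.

c_1 = (-2, 0, -1); ‖c_1‖ = 2.2361, so e_1 = (-0.8944, 0.0000, -0.4472).
e_1·c_2 = (-0.8944)·1 + 0.0000·3 + (-0.4472)·(-1) = -0.4472.
u_2 = c_2 + 0.4472·e_1 = (0.6000, 3.0000, -1.2000).

u_2 = (0.6000, 3.0000, -1.2000)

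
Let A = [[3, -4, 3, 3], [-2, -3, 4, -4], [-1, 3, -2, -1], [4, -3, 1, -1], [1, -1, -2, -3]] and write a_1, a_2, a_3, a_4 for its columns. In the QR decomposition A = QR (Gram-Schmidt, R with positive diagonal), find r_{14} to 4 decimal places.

r_{14} = 1.9757

a_1 = (3, -2, -1, 4, 1); ‖a_1‖ = 5.5678, so e_1 = (0.5388, -0.3592, -0.1796, 0.7184, 0.1796).
r_{14} = e_1·a_4 = 1.9757.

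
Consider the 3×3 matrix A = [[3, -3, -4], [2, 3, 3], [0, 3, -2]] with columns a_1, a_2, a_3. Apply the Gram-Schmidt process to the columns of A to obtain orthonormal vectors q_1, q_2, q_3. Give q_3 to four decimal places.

q_3 = (-0.3244, 0.4867, -0.8111)

q_1 = a_1/‖a_1‖ = (3, 2, 0)/3.6056 = (0.8321, 0.5547, 0.0000).
r_{12} = q_1·a_2 = -0.8321.
u_2 = a_2 + 0.8321·q_1 = (-2.3077, 3.4615, 3.0000).
‖u_2‖ = 5.1291, so q_2 = (-0.4499, 0.6749, 0.5849).
r_{13} = q_1·a_3 = -1.6641; r_{23} = q_2·a_3 = 2.6545.
u_3 = a_3 + 1.6641·q_1 − 2.6545·q_2 = (-1.4211, 2.1316, -3.5526).
‖u_3‖ = 4.3800, so q_3 = (-0.3244, 0.4867, -0.8111).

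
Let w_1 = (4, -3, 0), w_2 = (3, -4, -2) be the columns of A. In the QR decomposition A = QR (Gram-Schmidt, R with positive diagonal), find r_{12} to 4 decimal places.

r_{12} = 4.8000

w_1 = (4, -3, 0); ‖w_1‖ = 5.0000, so e_1 = (0.8000, -0.6000, 0.0000).
r_{12} = e_1·w_2 = 4.8000.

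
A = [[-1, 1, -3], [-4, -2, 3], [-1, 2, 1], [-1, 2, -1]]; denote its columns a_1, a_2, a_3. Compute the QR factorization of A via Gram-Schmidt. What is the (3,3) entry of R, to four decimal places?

r_{33} = 3.3394

a_1 = (-1, -4, -1, -1); ‖a_1‖ = 4.3589, so e_1 = (-0.2294, -0.9177, -0.2294, -0.2294).
e_1·a_2 = (-0.2294)·1 + (-0.9177)·(-2) + (-0.2294)·2 + (-0.2294)·2 = 0.6882.
u_2 = a_2 − 0.6882·e_1 = (1.1579, -1.3684, 2.1579, 2.1579).
‖u_2‖ = 3.5393, so e_2 = (0.3272, -0.3866, 0.6097, 0.6097).
e_1·a_3 = (-0.2294)·(-3) + (-0.9177)·3 + (-0.2294)·1 + (-0.2294)·(-1) = -2.0647; e_2·a_3 = 0.3272·(-3) + (-0.3866)·3 + 0.6097·1 + 0.6097·(-1) = -2.1414.
u_3 = a_3 + 2.0647·e_1 + 2.1414·e_2 = (-2.7731, 0.2773, 1.8319, -0.1681).
r_{33} = ‖u_3‖ = 3.3394.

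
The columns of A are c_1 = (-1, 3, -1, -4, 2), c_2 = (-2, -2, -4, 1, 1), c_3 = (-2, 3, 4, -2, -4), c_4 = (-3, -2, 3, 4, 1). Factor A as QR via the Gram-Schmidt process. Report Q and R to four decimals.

Q = [[-0.1796, -0.4059, -0.7167, -0.5357], [0.5388, -0.3552, 0.1331, -0.0209], [-0.1796, -0.7991, 0.1032, 0.5045], [-0.7184, 0.1459, -0.0827, 0.2964], [0.3592, 0.2220, -0.6717, 0.6085]], R = [[5.5678, -0.3592, 1.2572, -3.5921], [0.0000, 5.0864, -4.6297, 0.3361], [0.0000, 0.0000, 5.0976, 1.1912], [0.0000, 0.0000, 0.0000, 4.9563]]

c_1 = (-1, 3, -1, -4, 2); ‖c_1‖ = 5.5678, so e_1 = (-0.1796, 0.5388, -0.1796, -0.7184, 0.3592).
e_1·c_2 = (-0.1796)·(-2) + 0.5388·(-2) + (-0.1796)·(-4) + (-0.7184)·1 + 0.3592·1 = -0.3592.
u_2 = c_2 + 0.3592·e_1 = (-2.0645, -1.8065, -4.0645, 0.7419, 1.1290).
‖u_2‖ = 5.0864, so e_2 = (-0.4059, -0.3552, -0.7991, 0.1459, 0.2220).
e_1·c_3 = (-0.1796)·(-2) + 0.5388·3 + (-0.1796)·4 + (-0.7184)·(-2) + 0.3592·(-4) = 1.2572; e_2·c_3 = (-0.4059)·(-2) + (-0.3552)·3 + (-0.7991)·4 + 0.1459·(-2) + 0.2220·(-4) = -4.6297.
u_3 = c_3 − 1.2572·e_1 + 4.6297·e_2 = (-3.6534, 0.6783, 0.5262, -0.4214, -3.4239).
‖u_3‖ = 5.0976, so e_3 = (-0.7167, 0.1331, 0.1032, -0.0827, -0.6717).
e_1·c_4 = (-0.1796)·(-3) + 0.5388·(-2) + (-0.1796)·3 + (-0.7184)·4 + 0.3592·1 = -3.5921; e_2·c_4 = (-0.4059)·(-3) + (-0.3552)·(-2) + (-0.7991)·3 + 0.1459·4 + 0.2220·1 = 0.3361; e_3·c_4 = (-0.7167)·(-3) + 0.1331·(-2) + 0.1032·3 + (-0.0827)·4 + (-0.6717)·1 = 1.1912.
u_4 = c_4 + 3.5921·e_1 − 0.3361·e_2 − 1.1912·e_3 = (-2.6550, -0.1036, 2.5005, 1.4688, 3.0158).
‖u_4‖ = 4.9563, so e_4 = (-0.5357, -0.0209, 0.5045, 0.2964, 0.6085).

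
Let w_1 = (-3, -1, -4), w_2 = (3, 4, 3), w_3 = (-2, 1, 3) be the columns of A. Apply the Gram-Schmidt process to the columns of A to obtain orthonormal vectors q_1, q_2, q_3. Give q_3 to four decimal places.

q_3 = (-0.8078, 0.1864, 0.5592)

q_1 = w_1/‖w_1‖ = (-3, -1, -4)/5.0990 = (-0.5883, -0.1961, -0.7845).
r_{12} = q_1·w_2 = -4.9029.
u_2 = w_2 + 4.9029·q_1 = (0.1154, 3.0385, -0.8462).
‖u_2‖ = 3.1562, so q_2 = (0.0366, 0.9627, -0.2681).
r_{13} = q_1·w_3 = -1.3728; r_{23} = q_2·w_3 = 0.0853.
u_3 = w_3 + 1.3728·q_1 − 0.0853·q_2 = (-2.8108, 0.6486, 1.9459).
‖u_3‖ = 3.4797, so q_3 = (-0.8078, 0.1864, 0.5592).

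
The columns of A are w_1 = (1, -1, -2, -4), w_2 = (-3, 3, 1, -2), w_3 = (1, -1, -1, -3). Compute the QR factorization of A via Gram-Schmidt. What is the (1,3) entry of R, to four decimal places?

r_{13} = 3.4112

w_1 = (1, -1, -2, -4); ‖w_1‖ = 4.6904, so q_1 = (0.2132, -0.2132, -0.4264, -0.8528).
r_{13} = q_1·w_3 = 3.4112.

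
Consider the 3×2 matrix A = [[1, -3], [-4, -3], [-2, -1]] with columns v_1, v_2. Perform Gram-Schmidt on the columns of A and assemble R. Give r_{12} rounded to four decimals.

v_1 = (1, -4, -2); ‖v_1‖ = 4.5826, so e_1 = (0.2182, -0.8729, -0.4364).
r_{12} = e_1·v_2 = 2.4004.

r_{12} = 2.4004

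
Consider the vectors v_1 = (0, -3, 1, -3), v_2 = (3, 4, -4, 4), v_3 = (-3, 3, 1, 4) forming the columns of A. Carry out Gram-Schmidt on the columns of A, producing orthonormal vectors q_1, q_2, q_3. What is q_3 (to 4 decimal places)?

q_3 = (-0.3021, -0.6839, -0.3398, 0.5706)

q_1 = v_1/‖v_1‖ = (0, -3, 1, -3)/4.3589 = (0.0000, -0.6882, 0.2294, -0.6882).
r_{12} = q_1·v_2 = -6.4236.
u_2 = v_2 + 6.4236·q_1 = (3.0000, -0.4211, -2.5263, -0.4211).
‖u_2‖ = 3.9670, so q_2 = (0.7562, -0.1061, -0.6368, -0.1061).
r_{13} = q_1·v_3 = -4.5883; r_{23} = q_2·v_3 = -3.6485.
u_3 = v_3 + 4.5883·q_1 + 3.6485·q_2 = (-0.2408, -0.5452, -0.2709, 0.4548).
‖u_3‖ = 0.7972, so q_3 = (-0.3021, -0.6839, -0.3398, 0.5706).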